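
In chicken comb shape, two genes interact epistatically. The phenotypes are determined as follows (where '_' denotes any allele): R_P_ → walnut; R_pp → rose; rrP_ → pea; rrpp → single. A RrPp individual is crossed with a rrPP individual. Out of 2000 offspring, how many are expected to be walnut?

Cross: RrPp × rrPP — consider each gene separately:
R gene: Rr × rr → 2 Rr, 2 rr → 2 R_ : 2 rr (out of 4)
P gene: Pp × PP → 2 PP, 2 Pp → 4 P_ (out of 4)
Genotype classes (out of 4 × 4 = 16): R_P_ = 2×4 = 8; rrP_ = 2×4 = 8
Apply the phenotype rules: R_P_ (8) → walnut; rrP_ (8) → pea
Phenotype counts (out of 16): 8 walnut, 8 pea
walnut: 8 out of 16 → fraction 1/2
Expected count = 1/2 × 2000 = 1000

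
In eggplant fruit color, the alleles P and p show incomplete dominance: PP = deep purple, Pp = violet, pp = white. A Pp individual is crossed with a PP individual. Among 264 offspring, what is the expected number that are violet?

Punnett square for Pp × PP:
Offspring genotypes: 2 PP, 2 Pp
Phenotype counts: 2 deep purple, 2 violet
violet: 2 out of 4 → fraction 1/2
Expected count = 1/2 × 264 = 132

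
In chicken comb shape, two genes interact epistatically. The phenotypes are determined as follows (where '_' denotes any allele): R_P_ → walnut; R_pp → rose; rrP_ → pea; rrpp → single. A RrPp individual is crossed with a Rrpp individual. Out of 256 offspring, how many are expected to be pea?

Cross: RrPp × Rrpp — consider each gene separately:
R gene: Rr × Rr → 1 RR, 2 Rr, 1 rr → 3 R_ : 1 rr (out of 4)
P gene: Pp × pp → 2 Pp, 2 pp → 2 P_ : 2 pp (out of 4)
Genotype classes (out of 4 × 4 = 16): R_P_ = 3×2 = 6; R_pp = 3×2 = 6; rrP_ = 1×2 = 2; rrpp = 1×2 = 2
Apply the phenotype rules: R_P_ (6) → walnut; R_pp (6) → rose; rrP_ (2) → pea; rrpp (2) → single
Phenotype counts (out of 16): 6 walnut, 6 rose, 2 pea, 2 single
pea: 2 out of 16 → fraction 1/8
Expected count = 1/8 × 256 = 32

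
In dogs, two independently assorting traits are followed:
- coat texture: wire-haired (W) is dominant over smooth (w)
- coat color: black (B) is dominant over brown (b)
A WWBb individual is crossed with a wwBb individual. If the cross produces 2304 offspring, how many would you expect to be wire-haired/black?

Dihybrid cross WWBb × wwBb — consider each gene separately:
coat texture: WW × ww → 4 Ww → 4 W_ (out of 4)
coat color: Bb × Bb → 1 BB, 2 Bb, 1 bb → 3 B_ : 1 bb (out of 4)
Combine (counts out of 4 × 4 = 16): wire-haired/black (W_B_) = 4×3 = 12; wire-haired/brown (W_bb) = 4×1 = 4
Phenotype counts (out of 16): 12 wire-haired/black, 4 wire-haired/brown
wire-haired/black: 12 out of 16 → fraction 3/4
Expected count = 3/4 × 2304 = 1728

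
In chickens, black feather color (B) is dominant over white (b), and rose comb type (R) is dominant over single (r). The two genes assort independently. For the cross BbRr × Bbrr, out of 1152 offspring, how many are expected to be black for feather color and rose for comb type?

Dihybrid cross BbRr × Bbrr — consider each gene separately:
feather color: Bb × Bb → 1 BB, 2 Bb, 1 bb → 3 B_ : 1 bb (out of 4)
comb type: Rr × rr → 2 Rr, 2 rr → 2 R_ : 2 rr (out of 4)
Looking for: black (B_) and rose (R_)
P(black) = 3/4, P(rose) = 2/4
P(both) = 3/4 × 2/4 = 6/16 = 3/8
Expected count = 3/8 × 1152 = 432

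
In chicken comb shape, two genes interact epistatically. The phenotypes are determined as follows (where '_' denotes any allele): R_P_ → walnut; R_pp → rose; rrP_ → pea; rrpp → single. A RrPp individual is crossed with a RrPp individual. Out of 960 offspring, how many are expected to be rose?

Cross: RrPp × RrPp — consider each gene separately:
R gene: Rr × Rr → 1 RR, 2 Rr, 1 rr → 3 R_ : 1 rr (out of 4)
P gene: Pp × Pp → 1 PP, 2 Pp, 1 pp → 3 P_ : 1 pp (out of 4)
Genotype classes (out of 4 × 4 = 16): R_P_ = 3×3 = 9; R_pp = 3×1 = 3; rrP_ = 1×3 = 3; rrpp = 1×1 = 1
Apply the phenotype rules: R_P_ (9) → walnut; R_pp (3) → rose; rrP_ (3) → pea; rrpp (1) → single
Phenotype counts (out of 16): 9 walnut, 3 rose, 3 pea, 1 single
rose: 3 out of 16 → fraction 3/16
Expected count = 3/16 × 960 = 180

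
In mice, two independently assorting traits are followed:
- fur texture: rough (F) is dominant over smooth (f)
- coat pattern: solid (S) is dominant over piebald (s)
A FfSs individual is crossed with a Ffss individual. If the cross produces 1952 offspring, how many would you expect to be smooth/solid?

Dihybrid cross FfSs × Ffss — consider each gene separately:
fur texture: Ff × Ff → 1 FF, 2 Ff, 1 ff → 3 F_ : 1 ff (out of 4)
coat pattern: Ss × ss → 2 Ss, 2 ss → 2 S_ : 2 ss (out of 4)
Combine (counts out of 4 × 4 = 16): rough/solid (F_S_) = 3×2 = 6; rough/piebald (F_ss) = 3×2 = 6; smooth/solid (ffS_) = 1×2 = 2; smooth/piebald (ffss) = 1×2 = 2
Phenotype counts (out of 16): 6 rough/solid, 6 rough/piebald, 2 smooth/solid, 2 smooth/piebald
smooth/solid: 2 out of 16 → fraction 1/8
Expected count = 1/8 × 1952 = 244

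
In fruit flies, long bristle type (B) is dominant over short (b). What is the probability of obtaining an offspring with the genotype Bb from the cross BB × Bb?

Punnett square for BB × Bb:
Offspring genotypes: 2 BB, 2 Bb
Total offspring: 4
Count with target: 2
Probability: 2/4 = 1/2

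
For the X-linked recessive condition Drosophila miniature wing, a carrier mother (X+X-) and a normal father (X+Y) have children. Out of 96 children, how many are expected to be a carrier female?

Cross: X+X- × X+Y
Offspring: 1 X+X+, 1 X+Y, 1 X+X-, 1 X-Y
Probability of a carrier female: 1/4
Expected count = 1/4 × 96 = 24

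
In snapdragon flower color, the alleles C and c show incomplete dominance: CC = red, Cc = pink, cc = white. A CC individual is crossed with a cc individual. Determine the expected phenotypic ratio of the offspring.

Punnett square for CC × cc:
Offspring genotypes: 4 Cc
Phenotype counts: 4 pink
Ratio: all pink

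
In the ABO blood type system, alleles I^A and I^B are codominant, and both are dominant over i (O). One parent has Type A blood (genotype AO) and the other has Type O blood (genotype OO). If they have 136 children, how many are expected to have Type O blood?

Cross: AO × OO
Possible offspring genotypes: 2 AO, 2 OO
Blood type counts: 2 Type A, 2 Type O
Probability of Type O: 2/4 = 1/2
Expected count = 1/2 × 136 = 68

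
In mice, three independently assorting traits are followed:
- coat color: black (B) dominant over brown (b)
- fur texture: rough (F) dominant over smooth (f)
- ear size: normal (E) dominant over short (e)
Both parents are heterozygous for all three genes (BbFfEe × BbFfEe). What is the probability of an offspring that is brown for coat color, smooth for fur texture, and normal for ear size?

Trihybrid cross: BbFfEe × BbFfEe
Each trait segregates independently with a 3:1 phenotypic ratio, so each gene contributes 3/4 (dominant) or 1/4 (recessive).
Target: brown (coat color), smooth (fur texture), normal (ear size)
Probability = product of independent per-trait probabilities
= 1/4 × 1/4 × 3/4 = 3/64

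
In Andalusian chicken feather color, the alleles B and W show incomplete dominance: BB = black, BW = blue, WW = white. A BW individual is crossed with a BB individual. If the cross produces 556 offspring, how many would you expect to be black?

Punnett square for BW × BB:
Offspring genotypes: 2 BB, 2 BW
Phenotype counts: 2 black, 2 blue
black: 2 out of 4 → fraction 1/2
Expected count = 1/2 × 556 = 278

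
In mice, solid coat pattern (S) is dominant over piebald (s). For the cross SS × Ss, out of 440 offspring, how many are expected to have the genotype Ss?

Punnett square for SS × Ss:
Offspring genotypes: 2 SS, 2 Ss
Total offspring: 4
Count with target: 2
Probability: 2/4 = 1/2
Expected count = 1/2 × 440 = 220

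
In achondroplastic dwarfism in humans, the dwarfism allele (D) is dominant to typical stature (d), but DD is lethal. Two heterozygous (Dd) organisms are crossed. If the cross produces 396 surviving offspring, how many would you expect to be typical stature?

Cross: Dd × Dd
Punnett square offspring (before lethality): 1 DD, 2 Dd, 1 dd
The DD genotype is lethal (embryos die); surviving offspring: 2 Dd, 1 dd
typical stature: 1 out of 3 → fraction 1/3
Expected count = 1/3 × 396 = 132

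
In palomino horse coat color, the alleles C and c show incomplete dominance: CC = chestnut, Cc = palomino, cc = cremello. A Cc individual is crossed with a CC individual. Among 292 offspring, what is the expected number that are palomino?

Punnett square for Cc × CC:
Offspring genotypes: 2 CC, 2 Cc
Phenotype counts: 2 chestnut, 2 palomino
palomino: 2 out of 4 → fraction 1/2
Expected count = 1/2 × 292 = 146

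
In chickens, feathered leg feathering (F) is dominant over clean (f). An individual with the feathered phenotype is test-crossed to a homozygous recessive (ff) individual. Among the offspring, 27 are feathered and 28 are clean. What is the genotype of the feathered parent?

Test cross: ? × ff
Offspring: 27 feathered, 28 clean — approximately 1:1.
A 1:1 ratio in a test cross indicates the unknown parent is heterozygous (Ff).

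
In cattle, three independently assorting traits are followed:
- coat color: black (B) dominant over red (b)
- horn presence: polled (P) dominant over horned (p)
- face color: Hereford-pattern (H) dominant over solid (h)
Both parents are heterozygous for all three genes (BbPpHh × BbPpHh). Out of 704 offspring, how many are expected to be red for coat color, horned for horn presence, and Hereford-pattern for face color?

Trihybrid cross: BbPpHh × BbPpHh
Each trait segregates independently with a 3:1 phenotypic ratio, so each gene contributes 3/4 (dominant) or 1/4 (recessive).
Target: red (coat color), horned (horn presence), Hereford-pattern (face color)
Probability = product of independent per-trait probabilities
= 1/4 × 1/4 × 3/4 = 3/64
Expected count = 3/64 × 704 = 33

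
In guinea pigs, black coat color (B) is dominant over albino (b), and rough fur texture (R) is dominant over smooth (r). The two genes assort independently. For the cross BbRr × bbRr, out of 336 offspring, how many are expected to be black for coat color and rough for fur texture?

Dihybrid cross BbRr × bbRr — consider each gene separately:
coat color: Bb × bb → 2 Bb, 2 bb → 2 B_ : 2 bb (out of 4)
fur texture: Rr × Rr → 1 RR, 2 Rr, 1 rr → 3 R_ : 1 rr (out of 4)
Looking for: black (B_) and rough (R_)
P(black) = 2/4, P(rough) = 3/4
P(both) = 2/4 × 3/4 = 6/16 = 3/8
Expected count = 3/8 × 336 = 126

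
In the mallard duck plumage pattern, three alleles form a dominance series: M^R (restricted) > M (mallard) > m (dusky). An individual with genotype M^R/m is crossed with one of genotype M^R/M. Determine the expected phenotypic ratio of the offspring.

Cross: M^R/m × M^R/M
Allele dominance: M^R > M > m
Offspring genotypes: 1 M^R/M^R, 1 M^R/M, 1 M^R/m, 1 M/m
Phenotype counts: 3 restricted, 1 mallard
Ratio: 3 restricted : 1 mallard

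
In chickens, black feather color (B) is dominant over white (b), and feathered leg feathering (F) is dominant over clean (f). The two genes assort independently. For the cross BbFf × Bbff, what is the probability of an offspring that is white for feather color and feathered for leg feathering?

Dihybrid cross BbFf × Bbff — consider each gene separately:
feather color: Bb × Bb → 1 BB, 2 Bb, 1 bb → 3 B_ : 1 bb (out of 4)
leg feathering: Ff × ff → 2 Ff, 2 ff → 2 F_ : 2 ff (out of 4)
Looking for: white (bb) and feathered (F_)
P(white) = 1/4, P(feathered) = 2/4
P(both) = 1/4 × 2/4 = 2/16 = 1/8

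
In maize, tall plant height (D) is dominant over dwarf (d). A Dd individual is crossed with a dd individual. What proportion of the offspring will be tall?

Punnett square for Dd × dd:
Offspring genotypes: 2 Dd, 2 dd
tall: 2, dwarf: 2
tall: 2 out of 4
Probability: 2/4 = 1/2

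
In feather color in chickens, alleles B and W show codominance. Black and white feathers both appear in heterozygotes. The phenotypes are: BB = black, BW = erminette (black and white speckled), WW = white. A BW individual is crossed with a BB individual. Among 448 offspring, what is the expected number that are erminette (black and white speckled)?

Punnett square for BW × BB:
Offspring genotypes: 2 BB, 2 BW
Phenotype counts: 2 black, 2 erminette (black and white speckled)
erminette (black and white speckled): 2 out of 4 → fraction 1/2
Expected count = 1/2 × 448 = 224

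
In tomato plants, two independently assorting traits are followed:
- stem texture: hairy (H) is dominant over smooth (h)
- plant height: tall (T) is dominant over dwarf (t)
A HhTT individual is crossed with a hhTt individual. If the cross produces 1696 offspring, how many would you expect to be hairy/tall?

Dihybrid cross HhTT × hhTt — consider each gene separately:
stem texture: Hh × hh → 2 Hh, 2 hh → 2 H_ : 2 hh (out of 4)
plant height: TT × Tt → 2 TT, 2 Tt → 4 T_ (out of 4)
Combine (counts out of 4 × 4 = 16): hairy/tall (H_T_) = 2×4 = 8; smooth/tall (hhT_) = 2×4 = 8
Phenotype counts (out of 16): 8 hairy/tall, 8 smooth/tall
hairy/tall: 8 out of 16 → fraction 1/2
Expected count = 1/2 × 1696 = 848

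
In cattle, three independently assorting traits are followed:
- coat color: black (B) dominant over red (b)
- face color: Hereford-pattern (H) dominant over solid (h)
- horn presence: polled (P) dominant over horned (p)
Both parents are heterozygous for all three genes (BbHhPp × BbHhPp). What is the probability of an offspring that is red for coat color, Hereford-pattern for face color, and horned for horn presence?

Trihybrid cross: BbHhPp × BbHhPp
Each trait segregates independently with a 3:1 phenotypic ratio, so each gene contributes 3/4 (dominant) or 1/4 (recessive).
Target: red (coat color), Hereford-pattern (face color), horned (horn presence)
Probability = product of independent per-trait probabilities
= 1/4 × 3/4 × 1/4 = 3/64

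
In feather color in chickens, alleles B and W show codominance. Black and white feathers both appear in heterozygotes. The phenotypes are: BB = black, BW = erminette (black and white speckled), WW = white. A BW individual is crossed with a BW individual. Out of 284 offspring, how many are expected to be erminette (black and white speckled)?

Punnett square for BW × BW:
Offspring genotypes: 1 BB, 2 BW, 1 WW
Phenotype counts: 1 black, 2 erminette (black and white speckled), 1 white
erminette (black and white speckled): 2 out of 4 → fraction 1/2
Expected count = 1/2 × 284 = 142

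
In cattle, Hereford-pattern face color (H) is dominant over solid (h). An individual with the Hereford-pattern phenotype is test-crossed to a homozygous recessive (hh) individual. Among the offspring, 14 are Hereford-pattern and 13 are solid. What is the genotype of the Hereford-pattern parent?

Test cross: ? × hh
Offspring: 14 Hereford-pattern, 13 solid — approximately 1:1.
A 1:1 ratio in a test cross indicates the unknown parent is heterozygous (Hh).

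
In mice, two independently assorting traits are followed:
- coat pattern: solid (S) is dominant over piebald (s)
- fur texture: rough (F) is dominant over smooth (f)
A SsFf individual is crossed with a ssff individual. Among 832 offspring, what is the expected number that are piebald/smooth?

Dihybrid cross SsFf × ssff — consider each gene separately:
coat pattern: Ss × ss → 2 Ss, 2 ss → 2 S_ : 2 ss (out of 4)
fur texture: Ff × ff → 2 Ff, 2 ff → 2 F_ : 2 ff (out of 4)
Combine (counts out of 4 × 4 = 16): solid/rough (S_F_) = 2×2 = 4; solid/smooth (S_ff) = 2×2 = 4; piebald/rough (ssF_) = 2×2 = 4; piebald/smooth (ssff) = 2×2 = 4
Phenotype counts (out of 16): 4 solid/rough, 4 solid/smooth, 4 piebald/rough, 4 piebald/smooth
piebald/smooth: 4 out of 16 → fraction 1/4
Expected count = 1/4 × 832 = 208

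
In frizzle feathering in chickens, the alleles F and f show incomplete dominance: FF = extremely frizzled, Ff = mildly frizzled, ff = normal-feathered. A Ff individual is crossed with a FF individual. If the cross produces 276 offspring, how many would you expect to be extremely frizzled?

Punnett square for Ff × FF:
Offspring genotypes: 2 FF, 2 Ff
Phenotype counts: 2 extremely frizzled, 2 mildly frizzled
extremely frizzled: 2 out of 4 → fraction 1/2
Expected count = 1/2 × 276 = 138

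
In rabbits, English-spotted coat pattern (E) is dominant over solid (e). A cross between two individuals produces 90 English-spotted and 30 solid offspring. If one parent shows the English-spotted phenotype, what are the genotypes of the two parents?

Observed offspring: 90 English-spotted, 30 solid
The observed ratio simplifies to 3:1. Solid (ee) offspring appear, so each parent must contribute one e allele. The parent stated to show English-spotted carries E, so it is Ee. The other parent is then either Ee or ee: Ee × ee would give a 1:1 split, whereas Ee × Ee gives 3:1 — matching the data. So both parents are heterozygous (Ee × Ee).
Parent genotypes: Ee × Ee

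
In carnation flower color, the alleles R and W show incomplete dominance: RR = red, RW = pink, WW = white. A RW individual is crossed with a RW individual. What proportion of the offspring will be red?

Punnett square for RW × RW:
Offspring genotypes: 1 RR, 2 RW, 1 WW
Phenotype counts: 1 red, 2 pink, 1 white
red: 1 out of 4
Probability: 1/4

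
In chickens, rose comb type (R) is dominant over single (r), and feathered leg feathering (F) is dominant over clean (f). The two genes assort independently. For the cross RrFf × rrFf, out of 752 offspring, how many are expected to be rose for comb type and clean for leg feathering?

Dihybrid cross RrFf × rrFf — consider each gene separately:
comb type: Rr × rr → 2 Rr, 2 rr → 2 R_ : 2 rr (out of 4)
leg feathering: Ff × Ff → 1 FF, 2 Ff, 1 ff → 3 F_ : 1 ff (out of 4)
Looking for: rose (R_) and clean (ff)
P(rose) = 2/4, P(clean) = 1/4
P(both) = 2/4 × 1/4 = 2/16 = 1/8
Expected count = 1/8 × 752 = 94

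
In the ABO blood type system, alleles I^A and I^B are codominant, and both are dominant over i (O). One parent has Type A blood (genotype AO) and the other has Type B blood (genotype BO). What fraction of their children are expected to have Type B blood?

Cross: AO × BO
Possible offspring genotypes: 1 AB, 1 AO, 1 BO, 1 OO
Blood type counts: 1 Type AB, 1 Type A, 1 Type B, 1 Type O
Probability of Type B: 1/4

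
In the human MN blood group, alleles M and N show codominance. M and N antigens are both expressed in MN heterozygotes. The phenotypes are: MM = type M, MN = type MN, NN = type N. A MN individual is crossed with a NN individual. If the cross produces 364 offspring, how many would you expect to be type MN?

Punnett square for MN × NN:
Offspring genotypes: 2 MN, 2 NN
Phenotype counts: 2 type MN, 2 type N
type MN: 2 out of 4 → fraction 1/2
Expected count = 1/2 × 364 = 182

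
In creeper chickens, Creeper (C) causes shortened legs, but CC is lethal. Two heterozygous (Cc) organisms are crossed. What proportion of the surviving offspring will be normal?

Cross: Cc × Cc
Punnett square offspring (before lethality): 1 CC, 2 Cc, 1 cc
The CC genotype is lethal (embryos die); surviving offspring: 2 Cc, 1 cc
normal: 1 out of 3
Probability: 1/3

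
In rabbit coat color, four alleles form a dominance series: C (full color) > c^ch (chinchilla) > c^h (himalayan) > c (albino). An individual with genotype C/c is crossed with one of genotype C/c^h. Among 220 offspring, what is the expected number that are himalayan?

Cross: C/c × C/c^h
Allele dominance: C > c^ch > c^h > c
Offspring genotypes: 1 C/C, 1 C/c^h, 1 C/c, 1 c^h/c
Phenotype counts: 3 full color, 1 himalayan
himalayan: 1 out of 4 → fraction 1/4
Expected count = 1/4 × 220 = 55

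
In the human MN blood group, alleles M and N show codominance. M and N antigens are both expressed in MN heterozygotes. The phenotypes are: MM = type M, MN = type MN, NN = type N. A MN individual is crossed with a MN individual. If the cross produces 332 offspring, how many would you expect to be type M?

Punnett square for MN × MN:
Offspring genotypes: 1 MM, 2 MN, 1 NN
Phenotype counts: 1 type M, 2 type MN, 1 type N
type M: 1 out of 4 → fraction 1/4
Expected count = 1/4 × 332 = 83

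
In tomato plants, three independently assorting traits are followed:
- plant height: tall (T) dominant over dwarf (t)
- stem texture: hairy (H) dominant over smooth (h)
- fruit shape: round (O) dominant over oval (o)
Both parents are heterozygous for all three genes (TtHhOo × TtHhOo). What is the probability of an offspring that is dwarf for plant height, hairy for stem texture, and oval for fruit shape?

Trihybrid cross: TtHhOo × TtHhOo
Each trait segregates independently with a 3:1 phenotypic ratio, so each gene contributes 3/4 (dominant) or 1/4 (recessive).
Target: dwarf (plant height), hairy (stem texture), oval (fruit shape)
Probability = product of independent per-trait probabilities
= 1/4 × 3/4 × 1/4 = 3/64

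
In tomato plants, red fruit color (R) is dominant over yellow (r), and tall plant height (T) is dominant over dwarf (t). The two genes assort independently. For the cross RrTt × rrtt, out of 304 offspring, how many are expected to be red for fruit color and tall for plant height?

Dihybrid cross RrTt × rrtt — consider each gene separately:
fruit color: Rr × rr → 2 Rr, 2 rr → 2 R_ : 2 rr (out of 4)
plant height: Tt × tt → 2 Tt, 2 tt → 2 T_ : 2 tt (out of 4)
Looking for: red (R_) and tall (T_)
P(red) = 2/4, P(tall) = 2/4
P(both) = 2/4 × 2/4 = 4/16 = 1/4
Expected count = 1/4 × 304 = 76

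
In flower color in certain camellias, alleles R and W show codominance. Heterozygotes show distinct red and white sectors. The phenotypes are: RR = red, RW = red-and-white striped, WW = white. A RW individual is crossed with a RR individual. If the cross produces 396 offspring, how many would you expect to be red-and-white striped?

Punnett square for RW × RR:
Offspring genotypes: 2 RR, 2 RW
Phenotype counts: 2 red, 2 red-and-white striped
red-and-white striped: 2 out of 4 → fraction 1/2
Expected count = 1/2 × 396 = 198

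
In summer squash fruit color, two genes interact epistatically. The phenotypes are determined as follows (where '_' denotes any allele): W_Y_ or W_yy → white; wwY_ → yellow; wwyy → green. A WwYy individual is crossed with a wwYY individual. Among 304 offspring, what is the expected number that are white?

Cross: WwYy × wwYY — consider each gene separately:
W gene: Ww × ww → 2 Ww, 2 ww → 2 W_ : 2 ww (out of 4)
Y gene: Yy × YY → 2 YY, 2 Yy → 4 Y_ (out of 4)
Genotype classes (out of 4 × 4 = 16): W_Y_ = 2×4 = 8; wwY_ = 2×4 = 8
Apply the phenotype rules: W_Y_ (8) → white; wwY_ (8) → yellow
Phenotype counts (out of 16): 8 white, 8 yellow
white: 8 out of 16 → fraction 1/2
Expected count = 1/2 × 304 = 152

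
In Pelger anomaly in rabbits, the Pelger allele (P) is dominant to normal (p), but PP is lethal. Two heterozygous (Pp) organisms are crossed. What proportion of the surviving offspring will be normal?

Cross: Pp × Pp
Punnett square offspring (before lethality): 1 PP, 2 Pp, 1 pp
The PP genotype is lethal (embryos die); surviving offspring: 2 Pp, 1 pp
normal: 1 out of 3
Probability: 1/3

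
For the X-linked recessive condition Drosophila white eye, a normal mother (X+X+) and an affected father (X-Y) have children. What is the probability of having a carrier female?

Cross: X+X+ × X-Y
Offspring: 2 X+X-, 2 X+Y
Probability of a carrier female: 2/4 = 1/2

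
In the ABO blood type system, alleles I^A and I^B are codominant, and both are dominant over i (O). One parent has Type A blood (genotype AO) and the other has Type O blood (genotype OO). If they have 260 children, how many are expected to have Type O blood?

Cross: AO × OO
Possible offspring genotypes: 2 AO, 2 OO
Blood type counts: 2 Type A, 2 Type O
Probability of Type O: 2/4 = 1/2
Expected count = 1/2 × 260 = 130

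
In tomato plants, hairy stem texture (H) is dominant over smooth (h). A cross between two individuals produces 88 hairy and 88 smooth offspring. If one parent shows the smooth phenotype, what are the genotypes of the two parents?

Observed offspring: 88 hairy, 88 smooth
The observed ratio simplifies to 1:1. One parent shows smooth, so its genotype must be hh. A 1:1 offspring split requires the other parent to be heterozygous (Hh).
Parent genotypes: hh × Hh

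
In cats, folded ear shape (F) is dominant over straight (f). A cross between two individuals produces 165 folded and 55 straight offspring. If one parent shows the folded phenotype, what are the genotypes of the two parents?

Observed offspring: 165 folded, 55 straight
The observed ratio simplifies to 3:1. Straight (ff) offspring appear, so each parent must contribute one f allele. The parent stated to show folded carries F, so it is Ff. The other parent is then either Ff or ff: Ff × ff would give a 1:1 split, whereas Ff × Ff gives 3:1 — matching the data. So both parents are heterozygous (Ff × Ff).
Parent genotypes: Ff × Ff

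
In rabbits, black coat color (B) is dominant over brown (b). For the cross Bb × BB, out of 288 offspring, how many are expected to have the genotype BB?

Punnett square for Bb × BB:
Offspring genotypes: 2 BB, 2 Bb
Total offspring: 4
Count with target: 2
Probability: 2/4 = 1/2
Expected count = 1/2 × 288 = 144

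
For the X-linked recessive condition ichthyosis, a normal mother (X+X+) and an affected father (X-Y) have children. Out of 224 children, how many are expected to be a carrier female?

Cross: X+X+ × X-Y
Offspring: 2 X+X-, 2 X+Y
Probability of a carrier female: 2/4 = 1/2
Expected count = 1/2 × 224 = 112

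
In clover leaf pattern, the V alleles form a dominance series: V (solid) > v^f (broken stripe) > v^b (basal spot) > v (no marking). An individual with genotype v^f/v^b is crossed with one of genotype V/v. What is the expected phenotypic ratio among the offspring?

Cross: v^f/v^b × V/v
Allele dominance: V > v^f > v^b > v
Offspring genotypes: 1 V/v^f, 1 v^f/v, 1 V/v^b, 1 v^b/v
Phenotype counts: 2 solid, 1 broken stripe, 1 basal spot
Ratio: 2 solid : 1 broken stripe : 1 basal spot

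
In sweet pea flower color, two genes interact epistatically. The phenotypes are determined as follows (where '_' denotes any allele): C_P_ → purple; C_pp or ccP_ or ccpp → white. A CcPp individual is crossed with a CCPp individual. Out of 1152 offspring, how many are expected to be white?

Cross: CcPp × CCPp — consider each gene separately:
C gene: Cc × CC → 2 CC, 2 Cc → 4 C_ (out of 4)
P gene: Pp × Pp → 1 PP, 2 Pp, 1 pp → 3 P_ : 1 pp (out of 4)
Genotype classes (out of 4 × 4 = 16): C_P_ = 4×3 = 12; C_pp = 4×1 = 4
Apply the phenotype rules: C_P_ (12) → purple; C_pp (4) → white
Phenotype counts (out of 16): 12 purple, 4 white
white: 4 out of 16 → fraction 1/4
Expected count = 1/4 × 1152 = 288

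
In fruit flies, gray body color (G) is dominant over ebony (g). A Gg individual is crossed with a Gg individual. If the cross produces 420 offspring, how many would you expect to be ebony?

Punnett square for Gg × Gg:
Offspring genotypes: 1 GG, 2 Gg, 1 gg
gray: 3, ebony: 1
ebony: 1 out of 4 → fraction 1/4
Expected count = 1/4 × 420 = 105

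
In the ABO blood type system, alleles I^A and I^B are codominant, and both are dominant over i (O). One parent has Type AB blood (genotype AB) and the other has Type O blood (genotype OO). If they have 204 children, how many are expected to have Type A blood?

Cross: AB × OO
Possible offspring genotypes: 2 AO, 2 BO
Blood type counts: 2 Type A, 2 Type B
Probability of Type A: 2/4 = 1/2
Expected count = 1/2 × 204 = 102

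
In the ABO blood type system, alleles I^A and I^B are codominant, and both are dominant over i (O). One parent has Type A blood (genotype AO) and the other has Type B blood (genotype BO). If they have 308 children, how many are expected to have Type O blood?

Cross: AO × BO
Possible offspring genotypes: 1 AB, 1 AO, 1 BO, 1 OO
Blood type counts: 1 Type AB, 1 Type A, 1 Type B, 1 Type O
Probability of Type O: 1/4
Expected count = 1/4 × 308 = 77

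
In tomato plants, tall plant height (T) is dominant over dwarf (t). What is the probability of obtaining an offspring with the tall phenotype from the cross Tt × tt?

Punnett square for Tt × tt:
Offspring genotypes: 2 Tt, 2 tt
Total offspring: 4
Count with target: 2
Probability: 2/4 = 1/2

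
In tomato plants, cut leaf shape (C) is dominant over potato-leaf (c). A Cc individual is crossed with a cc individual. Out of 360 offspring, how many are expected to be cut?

Punnett square for Cc × cc:
Offspring genotypes: 2 Cc, 2 cc
cut: 2, potato-leaf: 2
cut: 2 out of 4 → fraction 1/2
Expected count = 1/2 × 360 = 180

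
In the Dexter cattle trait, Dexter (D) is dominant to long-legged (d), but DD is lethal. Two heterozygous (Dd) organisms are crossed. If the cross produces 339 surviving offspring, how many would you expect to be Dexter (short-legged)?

Cross: Dd × Dd
Punnett square offspring (before lethality): 1 DD, 2 Dd, 1 dd
The DD genotype is lethal (embryos die); surviving offspring: 2 Dd, 1 dd
Dexter (short-legged): 2 out of 3 → fraction 2/3
Expected count = 2/3 × 339 = 226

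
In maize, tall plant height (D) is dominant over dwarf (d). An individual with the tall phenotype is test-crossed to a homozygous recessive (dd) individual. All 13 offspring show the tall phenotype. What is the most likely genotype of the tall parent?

Test cross: ? × dd
All offspring are tall.
If the unknown parent were heterozygous (Dd), about half of 13 offspring would be dwarf; none are. The unknown parent is most likely homozygous dominant (DD).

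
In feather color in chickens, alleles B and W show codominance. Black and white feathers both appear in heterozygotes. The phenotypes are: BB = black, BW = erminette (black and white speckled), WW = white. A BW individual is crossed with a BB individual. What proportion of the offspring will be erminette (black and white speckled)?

Punnett square for BW × BB:
Offspring genotypes: 2 BB, 2 BW
Phenotype counts: 2 black, 2 erminette (black and white speckled)
erminette (black and white speckled): 2 out of 4
Probability: 2/4 = 1/2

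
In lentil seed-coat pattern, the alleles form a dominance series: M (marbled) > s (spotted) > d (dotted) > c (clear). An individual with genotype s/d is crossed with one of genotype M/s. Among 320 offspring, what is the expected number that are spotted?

Cross: s/d × M/s
Allele dominance: M > s > d > c
Offspring genotypes: 1 M/s, 1 s/s, 1 M/d, 1 s/d
Phenotype counts: 2 marbled, 2 spotted
spotted: 2 out of 4 → fraction 1/2
Expected count = 1/2 × 320 = 160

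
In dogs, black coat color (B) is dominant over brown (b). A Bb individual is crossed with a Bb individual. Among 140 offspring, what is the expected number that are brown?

Punnett square for Bb × Bb:
Offspring genotypes: 1 BB, 2 Bb, 1 bb
black: 3, brown: 1
brown: 1 out of 4 → fraction 1/4
Expected count = 1/4 × 140 = 35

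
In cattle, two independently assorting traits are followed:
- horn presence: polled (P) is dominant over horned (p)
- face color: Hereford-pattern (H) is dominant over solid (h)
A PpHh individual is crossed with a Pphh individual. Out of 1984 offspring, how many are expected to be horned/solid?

Dihybrid cross PpHh × Pphh — consider each gene separately:
horn presence: Pp × Pp → 1 PP, 2 Pp, 1 pp → 3 P_ : 1 pp (out of 4)
face color: Hh × hh → 2 Hh, 2 hh → 2 H_ : 2 hh (out of 4)
Combine (counts out of 4 × 4 = 16): polled/Hereford-pattern (P_H_) = 3×2 = 6; polled/solid (P_hh) = 3×2 = 6; horned/Hereford-pattern (ppH_) = 1×2 = 2; horned/solid (pphh) = 1×2 = 2
Phenotype counts (out of 16): 6 polled/Hereford-pattern, 6 polled/solid, 2 horned/Hereford-pattern, 2 horned/solid
horned/solid: 2 out of 16 → fraction 1/8
Expected count = 1/8 × 1984 = 248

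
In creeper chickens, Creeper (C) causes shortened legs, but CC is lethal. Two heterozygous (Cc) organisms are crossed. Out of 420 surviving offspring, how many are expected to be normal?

Cross: Cc × Cc
Punnett square offspring (before lethality): 1 CC, 2 Cc, 1 cc
The CC genotype is lethal (embryos die); surviving offspring: 2 Cc, 1 cc
normal: 1 out of 3 → fraction 1/3
Expected count = 1/3 × 420 = 140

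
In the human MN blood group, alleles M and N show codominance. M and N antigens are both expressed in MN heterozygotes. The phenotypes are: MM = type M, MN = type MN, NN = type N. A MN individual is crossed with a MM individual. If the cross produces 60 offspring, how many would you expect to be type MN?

Punnett square for MN × MM:
Offspring genotypes: 2 MM, 2 MN
Phenotype counts: 2 type M, 2 type MN
type MN: 2 out of 4 → fraction 1/2
Expected count = 1/2 × 60 = 30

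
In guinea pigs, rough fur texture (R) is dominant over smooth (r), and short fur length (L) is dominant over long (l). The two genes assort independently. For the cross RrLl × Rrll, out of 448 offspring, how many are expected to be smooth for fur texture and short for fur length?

Dihybrid cross RrLl × Rrll — consider each gene separately:
fur texture: Rr × Rr → 1 RR, 2 Rr, 1 rr → 3 R_ : 1 rr (out of 4)
fur length: Ll × ll → 2 Ll, 2 ll → 2 L_ : 2 ll (out of 4)
Looking for: smooth (rr) and short (L_)
P(smooth) = 1/4, P(short) = 2/4
P(both) = 1/4 × 2/4 = 2/16 = 1/8
Expected count = 1/8 × 448 = 56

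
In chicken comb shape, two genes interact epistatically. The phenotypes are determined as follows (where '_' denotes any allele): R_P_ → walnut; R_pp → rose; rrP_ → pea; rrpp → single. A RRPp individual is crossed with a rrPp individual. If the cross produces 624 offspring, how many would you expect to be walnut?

Cross: RRPp × rrPp — consider each gene separately:
R gene: RR × rr → 4 Rr → 4 R_ (out of 4)
P gene: Pp × Pp → 1 PP, 2 Pp, 1 pp → 3 P_ : 1 pp (out of 4)
Genotype classes (out of 4 × 4 = 16): R_P_ = 4×3 = 12; R_pp = 4×1 = 4
Apply the phenotype rules: R_P_ (12) → walnut; R_pp (4) → rose
Phenotype counts (out of 16): 12 walnut, 4 rose
walnut: 12 out of 16 → fraction 3/4
Expected count = 3/4 × 624 = 468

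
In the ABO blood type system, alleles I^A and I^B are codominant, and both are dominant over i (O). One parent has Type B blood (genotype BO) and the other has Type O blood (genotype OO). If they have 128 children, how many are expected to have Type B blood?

Cross: BO × OO
Possible offspring genotypes: 2 BO, 2 OO
Blood type counts: 2 Type B, 2 Type O
Probability of Type B: 2/4 = 1/2
Expected count = 1/2 × 128 = 64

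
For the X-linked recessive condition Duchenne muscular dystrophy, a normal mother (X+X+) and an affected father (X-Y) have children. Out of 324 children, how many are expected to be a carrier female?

Cross: X+X+ × X-Y
Offspring: 2 X+X-, 2 X+Y
Probability of a carrier female: 2/4 = 1/2
Expected count = 1/2 × 324 = 162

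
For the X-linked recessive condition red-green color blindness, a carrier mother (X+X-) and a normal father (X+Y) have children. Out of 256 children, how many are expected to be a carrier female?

Cross: X+X- × X+Y
Offspring: 1 X+X+, 1 X+Y, 1 X+X-, 1 X-Y
Probability of a carrier female: 1/4
Expected count = 1/4 × 256 = 64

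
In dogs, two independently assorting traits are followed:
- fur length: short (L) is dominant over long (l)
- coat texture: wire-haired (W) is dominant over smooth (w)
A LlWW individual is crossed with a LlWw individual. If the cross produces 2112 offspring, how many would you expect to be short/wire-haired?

Dihybrid cross LlWW × LlWw — consider each gene separately:
fur length: Ll × Ll → 1 LL, 2 Ll, 1 ll → 3 L_ : 1 ll (out of 4)
coat texture: WW × Ww → 2 WW, 2 Ww → 4 W_ (out of 4)
Combine (counts out of 4 × 4 = 16): short/wire-haired (L_W_) = 3×4 = 12; long/wire-haired (llW_) = 1×4 = 4
Phenotype counts (out of 16): 12 short/wire-haired, 4 long/wire-haired
short/wire-haired: 12 out of 16 → fraction 3/4
Expected count = 3/4 × 2112 = 1584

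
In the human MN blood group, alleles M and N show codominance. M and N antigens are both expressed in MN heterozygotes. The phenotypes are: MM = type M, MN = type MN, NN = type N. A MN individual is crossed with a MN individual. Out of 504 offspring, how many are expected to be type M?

Punnett square for MN × MN:
Offspring genotypes: 1 MM, 2 MN, 1 NN
Phenotype counts: 1 type M, 2 type MN, 1 type N
type M: 1 out of 4 → fraction 1/4
Expected count = 1/4 × 504 = 126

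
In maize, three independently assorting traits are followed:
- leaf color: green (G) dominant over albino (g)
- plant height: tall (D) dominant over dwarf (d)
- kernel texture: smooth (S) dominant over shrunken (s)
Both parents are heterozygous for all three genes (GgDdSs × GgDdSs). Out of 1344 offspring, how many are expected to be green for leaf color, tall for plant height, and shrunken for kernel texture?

Trihybrid cross: GgDdSs × GgDdSs
Each trait segregates independently with a 3:1 phenotypic ratio, so each gene contributes 3/4 (dominant) or 1/4 (recessive).
Target: green (leaf color), tall (plant height), shrunken (kernel texture)
Probability = product of independent per-trait probabilities
= 3/4 × 3/4 × 1/4 = 9/64
Expected count = 9/64 × 1344 = 189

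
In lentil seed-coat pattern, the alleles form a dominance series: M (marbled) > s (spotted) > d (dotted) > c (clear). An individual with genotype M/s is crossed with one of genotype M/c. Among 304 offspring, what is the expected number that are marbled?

Cross: M/s × M/c
Allele dominance: M > s > d > c
Offspring genotypes: 1 M/M, 1 M/c, 1 M/s, 1 s/c
Phenotype counts: 3 marbled, 1 spotted
marbled: 3 out of 4 → fraction 3/4
Expected count = 3/4 × 304 = 228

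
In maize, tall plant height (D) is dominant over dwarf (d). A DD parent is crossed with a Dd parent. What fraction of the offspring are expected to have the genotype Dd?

Punnett square for DD × Dd:
Offspring genotypes: 2 DD, 2 Dd
Total offspring: 4
Count with target: 2
Probability: 2/4 = 1/2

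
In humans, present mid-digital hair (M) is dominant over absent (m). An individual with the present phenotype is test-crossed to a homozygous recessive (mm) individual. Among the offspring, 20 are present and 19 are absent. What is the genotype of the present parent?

Test cross: ? × mm
Offspring: 20 present, 19 absent — approximately 1:1.
A 1:1 ratio in a test cross indicates the unknown parent is heterozygous (Mm).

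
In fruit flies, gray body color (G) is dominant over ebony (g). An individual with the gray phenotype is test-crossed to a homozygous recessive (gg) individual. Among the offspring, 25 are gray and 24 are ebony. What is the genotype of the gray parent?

Test cross: ? × gg
Offspring: 25 gray, 24 ebony — approximately 1:1.
A 1:1 ratio in a test cross indicates the unknown parent is heterozygous (Gg).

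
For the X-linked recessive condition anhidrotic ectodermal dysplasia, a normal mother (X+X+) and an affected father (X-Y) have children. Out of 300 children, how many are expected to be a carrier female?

Cross: X+X+ × X-Y
Offspring: 2 X+X-, 2 X+Y
Probability of a carrier female: 2/4 = 1/2
Expected count = 1/2 × 300 = 150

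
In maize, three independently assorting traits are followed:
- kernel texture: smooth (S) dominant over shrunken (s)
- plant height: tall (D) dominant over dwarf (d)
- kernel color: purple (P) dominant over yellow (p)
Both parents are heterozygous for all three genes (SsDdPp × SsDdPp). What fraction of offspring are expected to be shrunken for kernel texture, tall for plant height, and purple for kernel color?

Trihybrid cross: SsDdPp × SsDdPp
Each trait segregates independently with a 3:1 phenotypic ratio, so each gene contributes 3/4 (dominant) or 1/4 (recessive).
Target: shrunken (kernel texture), tall (plant height), purple (kernel color)
Probability = product of independent per-trait probabilities
= 1/4 × 3/4 × 3/4 = 9/64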